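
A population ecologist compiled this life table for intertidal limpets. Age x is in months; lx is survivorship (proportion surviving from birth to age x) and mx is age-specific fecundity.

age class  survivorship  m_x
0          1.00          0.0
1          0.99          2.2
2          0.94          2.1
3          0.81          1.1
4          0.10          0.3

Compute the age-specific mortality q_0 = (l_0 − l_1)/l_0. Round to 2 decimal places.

0.01

q_0 = (l_0 − l_1) / l_0 = (1 − 0.99) / 1
     = 0.01 / 1 = 0.01 → 0.01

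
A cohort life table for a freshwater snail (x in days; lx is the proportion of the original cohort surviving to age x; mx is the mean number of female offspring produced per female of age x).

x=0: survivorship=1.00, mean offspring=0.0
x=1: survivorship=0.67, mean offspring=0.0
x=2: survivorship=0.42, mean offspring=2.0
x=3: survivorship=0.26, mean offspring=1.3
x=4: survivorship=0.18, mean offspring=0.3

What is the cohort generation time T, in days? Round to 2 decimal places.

2.36

lx·mx: 0, 0, 0.84, 0.338, 0.054 → R0 = 1.232
x·lx·mx: 0, 0, 1.68, 1.014, 0.216 → Σ = 2.91
T = 2.91 / 1.232 = 2.362013… → 2.36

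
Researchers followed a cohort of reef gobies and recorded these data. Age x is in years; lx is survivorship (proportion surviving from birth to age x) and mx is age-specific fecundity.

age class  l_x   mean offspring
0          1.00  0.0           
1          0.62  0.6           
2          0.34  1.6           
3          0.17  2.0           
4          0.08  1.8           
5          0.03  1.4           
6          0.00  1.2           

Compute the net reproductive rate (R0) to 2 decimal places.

lx·mx by age: 0, 0.372, 0.544, 0.34, 0.144, 0.042, 0
R0 = Σ lx·mx = 1.442 → 1.44

1.44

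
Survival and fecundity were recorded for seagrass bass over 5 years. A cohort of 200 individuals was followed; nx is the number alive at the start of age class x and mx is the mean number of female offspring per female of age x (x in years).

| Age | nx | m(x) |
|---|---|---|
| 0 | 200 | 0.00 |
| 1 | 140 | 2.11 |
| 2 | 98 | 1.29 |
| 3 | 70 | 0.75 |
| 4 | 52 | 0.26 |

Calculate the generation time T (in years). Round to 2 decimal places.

lx = nx/n0 = nx/200: 1, 0.7, 0.49, 0.35, 0.26
lx·mx: 0, 1.477, 0.6321, 0.2625, 0.0676 → R0 = 2.4392
x·lx·mx: 0, 1.477, 1.2642, 0.7875, 0.2704 → Σ = 3.7991
T = 3.7991 / 2.4392 = 1.557519… → 1.56

1.56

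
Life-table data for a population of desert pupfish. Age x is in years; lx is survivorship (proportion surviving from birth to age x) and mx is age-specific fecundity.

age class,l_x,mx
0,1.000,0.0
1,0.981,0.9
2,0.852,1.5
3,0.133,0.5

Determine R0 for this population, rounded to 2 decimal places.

lx·mx by age: 0, 0.8829, 1.278, 0.0665
R0 = Σ lx·mx = 2.2274 → 2.23

2.23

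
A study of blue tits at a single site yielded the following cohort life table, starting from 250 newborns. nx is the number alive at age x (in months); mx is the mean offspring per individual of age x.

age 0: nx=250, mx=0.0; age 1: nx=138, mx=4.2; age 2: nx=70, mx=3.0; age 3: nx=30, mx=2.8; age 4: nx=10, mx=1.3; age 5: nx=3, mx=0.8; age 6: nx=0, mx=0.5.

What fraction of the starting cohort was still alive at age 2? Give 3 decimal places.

l_2 = n_2/n_0 = 70/250 = 0.28 → 0.280

0.280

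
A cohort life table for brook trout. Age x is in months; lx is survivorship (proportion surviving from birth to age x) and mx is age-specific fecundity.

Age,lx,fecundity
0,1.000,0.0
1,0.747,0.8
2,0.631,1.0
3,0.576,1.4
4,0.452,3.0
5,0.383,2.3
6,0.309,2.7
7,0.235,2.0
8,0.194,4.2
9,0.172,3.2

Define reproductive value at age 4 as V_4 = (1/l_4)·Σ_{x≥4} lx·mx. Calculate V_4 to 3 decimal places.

lx·mx for x ≥ 4: 1.356, 0.8809, 0.8343, 0.47, 0.8148, 0.5504 → sum = 4.9064
V_4 = 4.9064 / l_4 = 4.9064 / 0.452 = 10.854867… → 10.855

10.855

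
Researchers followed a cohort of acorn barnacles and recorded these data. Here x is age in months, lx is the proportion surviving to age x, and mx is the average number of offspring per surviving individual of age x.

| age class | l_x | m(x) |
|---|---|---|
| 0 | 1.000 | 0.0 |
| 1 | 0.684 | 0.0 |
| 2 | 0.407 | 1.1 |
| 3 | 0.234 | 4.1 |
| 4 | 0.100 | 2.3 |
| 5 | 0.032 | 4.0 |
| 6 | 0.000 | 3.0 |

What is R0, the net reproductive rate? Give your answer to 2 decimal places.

lx·mx by age: 0, 0, 0.4477, 0.9594, 0.23, 0.128, 0
R0 = Σ lx·mx = 1.7651 → 1.77

1.77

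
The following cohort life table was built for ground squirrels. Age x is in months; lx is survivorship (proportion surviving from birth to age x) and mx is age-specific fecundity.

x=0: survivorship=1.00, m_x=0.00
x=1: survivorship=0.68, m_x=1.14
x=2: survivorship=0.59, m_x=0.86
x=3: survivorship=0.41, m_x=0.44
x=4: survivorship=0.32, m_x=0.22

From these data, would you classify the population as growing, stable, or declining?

growing

R0 = Σ lx·mx = 0 + 0.7752 + 0.5074 + 0.1804 + 0.0704 = 1.5334
R0 > 1, so the population is growing.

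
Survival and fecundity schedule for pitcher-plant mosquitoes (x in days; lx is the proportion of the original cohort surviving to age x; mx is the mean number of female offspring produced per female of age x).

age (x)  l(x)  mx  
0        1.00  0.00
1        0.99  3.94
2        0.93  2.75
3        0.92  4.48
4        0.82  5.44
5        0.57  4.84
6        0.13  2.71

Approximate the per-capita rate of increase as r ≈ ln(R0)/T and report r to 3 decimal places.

R0 = Σ lx·mx = 0 + 3.9006 + 2.5575 + 4.1216 + 4.4608 + 2.7588 + 0.3523 = 18.1516
Σ x·lx·mx = 55.1314; T = 55.1314/18.1516 = 3.03727…
r ≈ ln(R0)/T = ln(18.1516)/3.03727… = 0.95439… → 0.954

0.954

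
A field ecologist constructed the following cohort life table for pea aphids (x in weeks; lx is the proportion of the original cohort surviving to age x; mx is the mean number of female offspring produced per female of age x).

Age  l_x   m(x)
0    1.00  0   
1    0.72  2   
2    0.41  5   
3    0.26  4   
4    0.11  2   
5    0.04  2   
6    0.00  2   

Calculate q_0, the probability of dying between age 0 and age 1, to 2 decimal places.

0.28

q_0 = (l_0 − l_1) / l_0 = (1 − 0.72) / 1
     = 0.28 / 1 = 0.28 → 0.28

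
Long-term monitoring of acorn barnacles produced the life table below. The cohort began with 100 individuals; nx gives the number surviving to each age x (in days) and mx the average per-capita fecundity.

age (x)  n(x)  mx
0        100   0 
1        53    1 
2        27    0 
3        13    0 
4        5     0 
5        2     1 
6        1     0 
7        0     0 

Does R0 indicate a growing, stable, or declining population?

declining

lx = nx/n0 = nx/100: 1, 0.53, 0.27, 0.13, 0.05, 0.02, 0.01, 0
R0 = Σ lx·mx = 0 + 0.53 + 0 + 0 + 0 + 0.02 + 0 + 0 = 0.55
R0 < 1, so the population is declining.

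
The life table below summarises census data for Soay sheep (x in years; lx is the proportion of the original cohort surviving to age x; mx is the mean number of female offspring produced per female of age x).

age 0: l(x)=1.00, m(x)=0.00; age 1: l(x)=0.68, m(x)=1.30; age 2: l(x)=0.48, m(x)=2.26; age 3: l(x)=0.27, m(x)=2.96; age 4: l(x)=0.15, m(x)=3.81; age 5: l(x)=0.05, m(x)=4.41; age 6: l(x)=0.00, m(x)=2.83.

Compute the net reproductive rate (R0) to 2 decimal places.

lx·mx by age: 0, 0.884, 1.0848, 0.7992, 0.5715, 0.2205, 0
R0 = Σ lx·mx = 3.56 → 3.56

3.56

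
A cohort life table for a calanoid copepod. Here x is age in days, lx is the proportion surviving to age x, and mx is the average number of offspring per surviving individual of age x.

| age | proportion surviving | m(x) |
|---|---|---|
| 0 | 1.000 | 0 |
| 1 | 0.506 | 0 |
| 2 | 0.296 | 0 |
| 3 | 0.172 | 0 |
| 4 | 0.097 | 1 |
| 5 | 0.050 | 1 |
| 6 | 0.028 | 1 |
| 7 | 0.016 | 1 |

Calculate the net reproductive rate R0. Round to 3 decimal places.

0.191

lx·mx by age: 0, 0, 0, 0, 0.097, 0.05, 0.028, 0.016
R0 = Σ lx·mx = 0.191 → 0.191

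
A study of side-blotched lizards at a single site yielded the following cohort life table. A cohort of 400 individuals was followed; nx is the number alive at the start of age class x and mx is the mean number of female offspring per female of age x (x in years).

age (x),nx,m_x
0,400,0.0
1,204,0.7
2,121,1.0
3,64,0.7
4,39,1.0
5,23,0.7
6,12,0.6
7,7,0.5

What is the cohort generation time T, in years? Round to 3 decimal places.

2.199

lx = nx/n0 = nx/400: 1, 0.51, 0.3025, 0.16, 0.0975, 0.0575, 0.03, 0.0175
lx·mx: 0, 0.357, 0.3025, 0.112, 0.0975, 0.04025, 0.018, 0.00875 → R0 = 0.936
x·lx·mx: 0, 0.357, 0.605, 0.336, 0.39, 0.20125, 0.108, 0.06125 → Σ = 2.0585
T = 2.0585 / 0.936 = 2.199252… → 2.199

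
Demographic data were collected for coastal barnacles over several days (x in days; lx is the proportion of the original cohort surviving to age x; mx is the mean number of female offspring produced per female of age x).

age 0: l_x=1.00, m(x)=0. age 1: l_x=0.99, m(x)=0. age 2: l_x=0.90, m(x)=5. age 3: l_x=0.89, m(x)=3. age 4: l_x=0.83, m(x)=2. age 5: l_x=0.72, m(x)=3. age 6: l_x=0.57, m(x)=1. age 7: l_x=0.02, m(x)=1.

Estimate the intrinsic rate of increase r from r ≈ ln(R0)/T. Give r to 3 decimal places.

R0 = Σ lx·mx = 0 + 0 + 4.5 + 2.67 + 1.66 + 2.16 + 0.57 + 0.02 = 11.58
Σ x·lx·mx = 38.01; T = 38.01/11.58 = 3.28238…
r ≈ ln(R0)/T = ln(11.58)/3.28238… = 0.74619… → 0.746

0.746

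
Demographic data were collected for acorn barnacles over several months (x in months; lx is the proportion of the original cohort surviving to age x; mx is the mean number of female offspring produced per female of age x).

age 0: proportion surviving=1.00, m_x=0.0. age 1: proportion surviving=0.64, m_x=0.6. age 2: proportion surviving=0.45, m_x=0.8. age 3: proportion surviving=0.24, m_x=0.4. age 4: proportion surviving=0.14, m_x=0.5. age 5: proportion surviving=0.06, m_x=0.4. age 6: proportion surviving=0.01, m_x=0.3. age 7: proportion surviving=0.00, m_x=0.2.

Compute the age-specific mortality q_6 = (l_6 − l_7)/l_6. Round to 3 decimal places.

1.000

q_6 = (l_6 − l_7) / l_6 = (0.01 − 0) / 0.01
     = 0.01 / 0.01 = 1 → 1.000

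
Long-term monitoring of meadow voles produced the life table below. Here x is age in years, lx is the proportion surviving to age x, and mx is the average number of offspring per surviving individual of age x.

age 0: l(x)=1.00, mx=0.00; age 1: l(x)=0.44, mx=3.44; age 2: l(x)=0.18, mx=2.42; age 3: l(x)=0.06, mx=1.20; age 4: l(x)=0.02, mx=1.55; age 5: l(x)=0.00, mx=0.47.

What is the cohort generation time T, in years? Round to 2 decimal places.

1.33

lx·mx: 0, 1.5136, 0.4356, 0.072, 0.031, 0 → R0 = 2.0522
x·lx·mx: 0, 1.5136, 0.8712, 0.216, 0.124, 0 → Σ = 2.7248
T = 2.7248 / 2.0522 = 1.327746… → 1.33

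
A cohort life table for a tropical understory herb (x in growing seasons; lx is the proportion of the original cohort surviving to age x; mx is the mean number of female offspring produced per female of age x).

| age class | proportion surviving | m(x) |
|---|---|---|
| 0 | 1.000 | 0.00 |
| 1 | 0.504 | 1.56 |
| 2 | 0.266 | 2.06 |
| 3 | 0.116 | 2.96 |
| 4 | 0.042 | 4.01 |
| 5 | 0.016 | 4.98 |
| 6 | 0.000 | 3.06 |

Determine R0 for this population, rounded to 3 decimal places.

1.926

lx·mx by age: 0, 0.78624, 0.54796, 0.34336, 0.16842, 0.07968, 0
R0 = Σ lx·mx = 1.92566 → 1.926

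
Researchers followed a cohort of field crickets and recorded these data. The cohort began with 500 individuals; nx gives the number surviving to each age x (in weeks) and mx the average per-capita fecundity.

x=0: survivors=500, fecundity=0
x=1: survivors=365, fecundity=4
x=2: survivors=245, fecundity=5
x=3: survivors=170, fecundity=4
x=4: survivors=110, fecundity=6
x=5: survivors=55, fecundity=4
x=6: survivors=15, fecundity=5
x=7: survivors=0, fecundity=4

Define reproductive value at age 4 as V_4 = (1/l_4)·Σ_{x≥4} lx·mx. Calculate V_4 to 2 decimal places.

8.68

lx = nx/n0 = nx/500: 1, 0.73, 0.49, 0.34, 0.22, 0.11, 0.03, 0
lx·mx for x ≥ 4: 1.32, 0.44, 0.15, 0 → sum = 1.91
V_4 = 1.91 / l_4 = 1.91 / 0.22 = 8.681818… → 8.68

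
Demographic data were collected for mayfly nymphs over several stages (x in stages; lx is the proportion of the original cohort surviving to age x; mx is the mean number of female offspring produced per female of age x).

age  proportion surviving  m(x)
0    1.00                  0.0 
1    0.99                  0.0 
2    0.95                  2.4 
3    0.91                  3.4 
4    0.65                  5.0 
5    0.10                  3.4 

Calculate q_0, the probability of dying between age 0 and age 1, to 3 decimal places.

0.010

q_0 = (l_0 − l_1) / l_0 = (1 − 0.99) / 1
     = 0.01 / 1 = 0.01 → 0.010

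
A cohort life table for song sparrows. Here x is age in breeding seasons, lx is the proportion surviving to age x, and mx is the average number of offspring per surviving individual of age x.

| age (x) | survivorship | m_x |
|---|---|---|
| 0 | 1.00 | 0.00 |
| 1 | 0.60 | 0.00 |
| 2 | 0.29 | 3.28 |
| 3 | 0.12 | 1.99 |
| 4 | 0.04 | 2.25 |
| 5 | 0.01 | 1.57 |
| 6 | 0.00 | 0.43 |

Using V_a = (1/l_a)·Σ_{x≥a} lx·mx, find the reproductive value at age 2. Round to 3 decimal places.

lx·mx for x ≥ 2: 0.9512, 0.2388, 0.09, 0.0157, 0 → sum = 1.2957
V_2 = 1.2957 / l_2 = 1.2957 / 0.29 = 4.467931… → 4.468

4.468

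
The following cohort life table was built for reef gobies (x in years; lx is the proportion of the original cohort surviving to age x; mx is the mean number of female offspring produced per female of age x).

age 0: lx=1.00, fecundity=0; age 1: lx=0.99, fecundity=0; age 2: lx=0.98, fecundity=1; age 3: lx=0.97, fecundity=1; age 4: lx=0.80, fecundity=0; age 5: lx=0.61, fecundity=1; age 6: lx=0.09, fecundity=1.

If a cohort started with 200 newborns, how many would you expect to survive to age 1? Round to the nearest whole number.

Expected survivors = N0 · l_1 = 200 × 0.99 = 198 → 198

198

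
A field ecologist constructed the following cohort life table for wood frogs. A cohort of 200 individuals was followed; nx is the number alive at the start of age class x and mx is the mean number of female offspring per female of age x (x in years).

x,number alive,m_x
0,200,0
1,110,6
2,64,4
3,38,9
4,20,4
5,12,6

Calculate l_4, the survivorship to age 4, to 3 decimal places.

l_4 = n_4/n_0 = 20/200 = 0.1 → 0.100

0.100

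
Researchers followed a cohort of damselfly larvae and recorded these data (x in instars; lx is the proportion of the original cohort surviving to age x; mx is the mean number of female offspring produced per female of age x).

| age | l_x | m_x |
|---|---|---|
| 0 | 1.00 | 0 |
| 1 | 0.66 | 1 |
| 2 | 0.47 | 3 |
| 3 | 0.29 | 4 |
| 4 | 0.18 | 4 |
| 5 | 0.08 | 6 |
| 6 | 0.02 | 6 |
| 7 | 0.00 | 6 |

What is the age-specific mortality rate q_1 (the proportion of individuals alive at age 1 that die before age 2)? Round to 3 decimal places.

0.288

q_1 = (l_1 − l_2) / l_1 = (0.66 − 0.47) / 0.66
     = 0.19 / 0.66 = 0.287879… → 0.288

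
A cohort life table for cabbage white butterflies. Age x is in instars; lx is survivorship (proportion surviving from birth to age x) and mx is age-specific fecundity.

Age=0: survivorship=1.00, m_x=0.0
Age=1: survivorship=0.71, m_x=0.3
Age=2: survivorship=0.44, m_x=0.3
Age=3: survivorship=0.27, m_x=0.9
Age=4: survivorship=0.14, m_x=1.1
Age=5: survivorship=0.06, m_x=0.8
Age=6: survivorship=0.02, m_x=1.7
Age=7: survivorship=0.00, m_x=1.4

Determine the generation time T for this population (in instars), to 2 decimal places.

lx·mx: 0, 0.213, 0.132, 0.243, 0.154, 0.048, 0.034, 0 → R0 = 0.824
x·lx·mx: 0, 0.213, 0.264, 0.729, 0.616, 0.24, 0.204, 0 → Σ = 2.266
T = 2.266 / 0.824 = 2.75 → 2.75

2.75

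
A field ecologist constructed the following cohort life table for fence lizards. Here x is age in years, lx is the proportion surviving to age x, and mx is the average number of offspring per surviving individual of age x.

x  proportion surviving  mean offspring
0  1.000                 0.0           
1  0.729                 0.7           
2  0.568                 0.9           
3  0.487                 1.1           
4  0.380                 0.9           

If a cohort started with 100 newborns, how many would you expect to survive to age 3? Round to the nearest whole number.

49

Expected survivors = N0 · l_3 = 100 × 0.487 = 48.7 → 49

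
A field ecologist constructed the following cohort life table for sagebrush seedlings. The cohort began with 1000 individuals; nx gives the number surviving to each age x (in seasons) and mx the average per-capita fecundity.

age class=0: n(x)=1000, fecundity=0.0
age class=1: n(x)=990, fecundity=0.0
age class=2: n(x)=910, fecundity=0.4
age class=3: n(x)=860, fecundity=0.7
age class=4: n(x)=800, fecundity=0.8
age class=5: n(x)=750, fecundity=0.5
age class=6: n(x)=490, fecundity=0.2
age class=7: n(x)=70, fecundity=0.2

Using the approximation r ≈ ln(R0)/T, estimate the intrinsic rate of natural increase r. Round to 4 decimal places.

0.2019

lx = nx/n0 = nx/1000: 1, 0.99, 0.91, 0.86, 0.8, 0.75, 0.49, 0.07
R0 = Σ lx·mx = 0 + 0 + 0.364 + 0.602 + 0.64 + 0.375 + 0.098 + 0.014 = 2.093
Σ x·lx·mx = 7.655; T = 7.655/2.093 = 3.65743…
r ≈ ln(R0)/T = ln(2.093)/3.65743… = 0.201945… → 0.2019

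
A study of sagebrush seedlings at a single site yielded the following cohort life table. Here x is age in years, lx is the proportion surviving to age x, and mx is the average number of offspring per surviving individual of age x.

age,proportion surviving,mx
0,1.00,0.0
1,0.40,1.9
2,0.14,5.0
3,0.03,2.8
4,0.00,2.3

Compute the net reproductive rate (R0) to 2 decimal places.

1.54

lx·mx by age: 0, 0.76, 0.7, 0.084, 0
R0 = Σ lx·mx = 1.544 → 1.54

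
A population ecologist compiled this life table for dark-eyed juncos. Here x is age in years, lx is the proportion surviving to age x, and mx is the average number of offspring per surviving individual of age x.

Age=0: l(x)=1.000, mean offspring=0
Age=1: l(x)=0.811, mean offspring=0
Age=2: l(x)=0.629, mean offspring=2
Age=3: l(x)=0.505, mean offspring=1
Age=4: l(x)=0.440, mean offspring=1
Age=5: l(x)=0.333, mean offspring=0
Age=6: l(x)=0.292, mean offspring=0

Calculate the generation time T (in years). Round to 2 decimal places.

2.63

lx·mx: 0, 0, 1.258, 0.505, 0.44, 0, 0 → R0 = 2.203
x·lx·mx: 0, 0, 2.516, 1.515, 1.76, 0, 0 → Σ = 5.791
T = 5.791 / 2.203 = 2.628688… → 2.63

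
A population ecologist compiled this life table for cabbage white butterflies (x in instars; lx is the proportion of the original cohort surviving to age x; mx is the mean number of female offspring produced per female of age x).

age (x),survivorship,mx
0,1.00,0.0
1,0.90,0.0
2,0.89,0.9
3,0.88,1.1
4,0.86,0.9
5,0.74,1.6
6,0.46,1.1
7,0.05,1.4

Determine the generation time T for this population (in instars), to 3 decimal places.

3.962

lx·mx: 0, 0, 0.801, 0.968, 0.774, 1.184, 0.506, 0.07 → R0 = 4.303
x·lx·mx: 0, 0, 1.602, 2.904, 3.096, 5.92, 3.036, 0.49 → Σ = 17.048
T = 17.048 / 4.303 = 3.961887… → 3.962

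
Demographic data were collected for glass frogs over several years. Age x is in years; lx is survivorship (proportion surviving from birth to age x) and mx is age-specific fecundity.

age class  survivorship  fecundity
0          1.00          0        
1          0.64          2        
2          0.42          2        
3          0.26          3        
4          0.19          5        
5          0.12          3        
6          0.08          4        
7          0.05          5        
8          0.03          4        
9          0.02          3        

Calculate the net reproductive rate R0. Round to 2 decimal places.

lx·mx by age: 0, 1.28, 0.84, 0.78, 0.95, 0.36, 0.32, 0.25, 0.12, 0.06
R0 = Σ lx·mx = 4.96 → 4.96

4.96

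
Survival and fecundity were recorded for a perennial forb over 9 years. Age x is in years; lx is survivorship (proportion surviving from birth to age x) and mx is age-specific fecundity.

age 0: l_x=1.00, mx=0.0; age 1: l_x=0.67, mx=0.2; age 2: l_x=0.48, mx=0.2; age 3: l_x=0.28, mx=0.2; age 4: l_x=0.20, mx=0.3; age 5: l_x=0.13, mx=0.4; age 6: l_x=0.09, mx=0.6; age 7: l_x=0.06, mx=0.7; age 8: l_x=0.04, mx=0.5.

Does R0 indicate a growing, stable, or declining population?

declining

R0 = Σ lx·mx = 0 + 0.134 + 0.096 + 0.056 + 0.06 + 0.052 + 0.054 + 0.042 + 0.02 = 0.514
R0 < 1, so the population is declining.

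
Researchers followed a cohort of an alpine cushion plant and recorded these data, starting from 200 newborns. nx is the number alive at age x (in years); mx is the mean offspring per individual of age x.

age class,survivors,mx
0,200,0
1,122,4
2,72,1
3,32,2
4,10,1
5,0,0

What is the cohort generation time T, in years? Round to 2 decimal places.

1.36

lx = nx/n0 = nx/200: 1, 0.61, 0.36, 0.16, 0.05, 0
lx·mx: 0, 2.44, 0.36, 0.32, 0.05, 0 → R0 = 3.17
x·lx·mx: 0, 2.44, 0.72, 0.96, 0.2, 0 → Σ = 4.32
T = 4.32 / 3.17 = 1.362776… → 1.36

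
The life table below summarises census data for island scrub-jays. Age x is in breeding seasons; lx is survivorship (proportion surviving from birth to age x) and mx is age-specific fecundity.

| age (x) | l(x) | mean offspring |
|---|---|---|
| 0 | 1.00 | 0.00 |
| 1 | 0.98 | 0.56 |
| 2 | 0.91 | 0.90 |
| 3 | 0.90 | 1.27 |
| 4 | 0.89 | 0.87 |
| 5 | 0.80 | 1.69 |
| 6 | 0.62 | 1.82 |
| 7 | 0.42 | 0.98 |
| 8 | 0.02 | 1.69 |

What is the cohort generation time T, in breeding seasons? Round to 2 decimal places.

lx·mx: 0, 0.5488, 0.819, 1.143, 0.7743, 1.352, 1.1284, 0.4116, 0.0338 → R0 = 6.2109
x·lx·mx: 0, 0.5488, 1.638, 3.429, 3.0972, 6.76, 6.7704, 2.8812, 0.2704 → Σ = 25.395
T = 25.395 / 6.2109 = 4.088779… → 4.09

4.09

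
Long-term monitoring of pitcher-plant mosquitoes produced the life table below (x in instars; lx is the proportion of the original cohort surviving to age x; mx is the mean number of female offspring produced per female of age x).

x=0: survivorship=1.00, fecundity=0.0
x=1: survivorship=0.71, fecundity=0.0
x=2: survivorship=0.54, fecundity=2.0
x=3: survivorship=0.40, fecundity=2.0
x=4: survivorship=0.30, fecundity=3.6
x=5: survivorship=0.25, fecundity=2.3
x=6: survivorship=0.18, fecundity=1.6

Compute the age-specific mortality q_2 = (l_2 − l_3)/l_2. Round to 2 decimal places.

0.26

q_2 = (l_2 − l_3) / l_2 = (0.54 − 0.4) / 0.54
     = 0.14 / 0.54 = 0.259259… → 0.26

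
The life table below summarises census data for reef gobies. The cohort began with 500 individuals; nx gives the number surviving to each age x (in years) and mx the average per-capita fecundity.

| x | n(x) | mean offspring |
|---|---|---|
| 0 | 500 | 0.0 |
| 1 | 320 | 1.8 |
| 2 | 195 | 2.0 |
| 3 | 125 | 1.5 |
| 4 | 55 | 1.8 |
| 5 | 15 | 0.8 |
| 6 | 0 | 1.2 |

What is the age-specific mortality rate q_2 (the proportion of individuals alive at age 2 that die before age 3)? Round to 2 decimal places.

0.36

lx = nx/n0 = nx/500: 1, 0.64, 0.39, 0.25, 0.11, 0.03, 0
q_2 = (l_2 − l_3) / l_2 = (0.39 − 0.25) / 0.39
     = 0.14 / 0.39 = 0.358974… → 0.36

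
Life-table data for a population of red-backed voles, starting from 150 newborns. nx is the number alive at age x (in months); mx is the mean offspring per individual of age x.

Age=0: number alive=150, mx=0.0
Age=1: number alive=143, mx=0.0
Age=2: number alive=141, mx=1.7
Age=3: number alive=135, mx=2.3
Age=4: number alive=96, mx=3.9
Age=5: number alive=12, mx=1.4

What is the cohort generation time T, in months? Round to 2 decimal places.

3.18

lx = nx/n0 = nx/150: 1, 0.95333…, 0.94, 0.9, 0.64, 0.08
lx·mx: 0, 0, 1.598, 2.07, 2.496, 0.112 → R0 = 6.276…
x·lx·mx: 0, 0, 3.196, 6.21, 9.984, 0.56 → Σ = 19.95…
T = 19.95… / 6.276… = 3.178776… → 3.18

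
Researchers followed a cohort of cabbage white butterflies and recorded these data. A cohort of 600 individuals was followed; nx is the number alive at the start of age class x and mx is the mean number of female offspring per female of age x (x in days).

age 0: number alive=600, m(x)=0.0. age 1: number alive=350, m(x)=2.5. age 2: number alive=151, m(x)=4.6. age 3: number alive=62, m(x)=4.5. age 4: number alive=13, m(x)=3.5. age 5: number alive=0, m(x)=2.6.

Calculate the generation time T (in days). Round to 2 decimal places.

1.73

lx = nx/n0 = nx/600: 1, 0.58333…, 0.25167…, 0.10333…, 0.02167…, 0
lx·mx: 0, 1.458333…, 1.157667…, 0.465…, 0.075833…, 0 → R0 = 3.156833…
x·lx·mx: 0, 1.458333…, 2.315333…, 1.395…, 0.303333…, 0 → Σ = 5.472…
T = 5.472… / 3.156833… = 1.733383… → 1.73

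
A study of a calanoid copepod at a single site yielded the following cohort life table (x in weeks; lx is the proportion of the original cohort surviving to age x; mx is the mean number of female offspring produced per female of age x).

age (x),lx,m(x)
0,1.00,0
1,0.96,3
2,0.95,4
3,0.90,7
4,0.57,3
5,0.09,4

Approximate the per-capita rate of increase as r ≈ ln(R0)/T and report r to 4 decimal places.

1.0733

R0 = Σ lx·mx = 0 + 2.88 + 3.8 + 6.3 + 1.71 + 0.36 = 15.05
Σ x·lx·mx = 38.02; T = 38.02/15.05 = 2.52625…
r ≈ ln(R0)/T = ln(15.05)/2.52625… = 1.073284… → 1.0733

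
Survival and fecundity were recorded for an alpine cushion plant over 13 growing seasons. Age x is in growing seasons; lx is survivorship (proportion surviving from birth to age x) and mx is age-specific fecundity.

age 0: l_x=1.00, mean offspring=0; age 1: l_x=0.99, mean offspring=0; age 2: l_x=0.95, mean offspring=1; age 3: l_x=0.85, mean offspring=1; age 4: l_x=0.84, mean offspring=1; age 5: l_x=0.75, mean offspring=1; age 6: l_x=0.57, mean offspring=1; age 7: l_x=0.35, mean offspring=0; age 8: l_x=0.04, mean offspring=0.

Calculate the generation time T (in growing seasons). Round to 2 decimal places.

3.78

lx·mx: 0, 0, 0.95, 0.85, 0.84, 0.75, 0.57, 0, 0 → R0 = 3.96
x·lx·mx: 0, 0, 1.9, 2.55, 3.36, 3.75, 3.42, 0, 0 → Σ = 14.98
T = 14.98 / 3.96 = 3.782828… → 3.78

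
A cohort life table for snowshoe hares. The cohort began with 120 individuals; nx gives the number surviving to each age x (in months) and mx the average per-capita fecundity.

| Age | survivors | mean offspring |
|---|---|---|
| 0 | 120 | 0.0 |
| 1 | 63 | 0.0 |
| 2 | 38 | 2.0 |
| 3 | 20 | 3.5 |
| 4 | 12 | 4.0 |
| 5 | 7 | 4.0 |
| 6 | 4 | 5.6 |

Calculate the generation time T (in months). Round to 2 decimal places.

3.39

lx = nx/n0 = nx/120: 1, 0.525, 0.31667…, 0.16667…, 0.1, 0.05833…, 0.03333…
lx·mx: 0, 0, 0.633333…, 0.583333…, 0.4, 0.233333…, 0.186667… → R0 = 2.036667…
x·lx·mx: 0, 0, 1.266667…, 1.75…, 1.6, 1.166667…, 1.12… → Σ = 6.903333…
T = 6.903333… / 2.036667… = 3.389525… → 3.39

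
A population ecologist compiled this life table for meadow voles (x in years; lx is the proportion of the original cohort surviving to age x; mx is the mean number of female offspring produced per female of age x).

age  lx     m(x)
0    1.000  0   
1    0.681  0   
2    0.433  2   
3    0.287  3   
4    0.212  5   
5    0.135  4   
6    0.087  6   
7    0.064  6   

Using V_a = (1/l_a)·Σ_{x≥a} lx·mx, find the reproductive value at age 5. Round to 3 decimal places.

lx·mx for x ≥ 5: 0.54, 0.522, 0.384 → sum = 1.446
V_5 = 1.446 / l_5 = 1.446 / 0.135 = 10.711111… → 10.711

10.711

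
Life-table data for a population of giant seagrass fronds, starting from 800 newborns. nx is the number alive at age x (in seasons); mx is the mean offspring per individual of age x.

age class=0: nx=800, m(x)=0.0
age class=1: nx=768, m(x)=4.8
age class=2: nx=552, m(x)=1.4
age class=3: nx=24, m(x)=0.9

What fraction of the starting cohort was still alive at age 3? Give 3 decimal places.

l_3 = n_3/n_0 = 24/800 = 0.03 → 0.030

0.030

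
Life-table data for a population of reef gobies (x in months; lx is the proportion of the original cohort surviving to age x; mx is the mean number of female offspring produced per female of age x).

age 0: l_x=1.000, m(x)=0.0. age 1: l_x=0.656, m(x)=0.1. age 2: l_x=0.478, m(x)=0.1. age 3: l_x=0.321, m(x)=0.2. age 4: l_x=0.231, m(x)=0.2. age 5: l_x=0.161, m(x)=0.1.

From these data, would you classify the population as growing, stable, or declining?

R0 = Σ lx·mx = 0 + 0.0656 + 0.0478 + 0.0642 + 0.0462 + 0.0161 = 0.2399
R0 < 1, so the population is declining.

declining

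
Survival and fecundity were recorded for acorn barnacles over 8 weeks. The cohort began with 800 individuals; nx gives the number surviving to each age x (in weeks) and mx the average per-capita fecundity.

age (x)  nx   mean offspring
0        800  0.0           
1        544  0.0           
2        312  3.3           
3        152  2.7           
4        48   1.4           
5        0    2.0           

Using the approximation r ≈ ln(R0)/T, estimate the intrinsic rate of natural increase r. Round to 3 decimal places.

lx = nx/n0 = nx/800: 1, 0.68, 0.39, 0.19, 0.06, 0
R0 = Σ lx·mx = 0 + 0 + 1.287 + 0.513 + 0.084 + 0 = 1.884
Σ x·lx·mx = 4.449; T = 4.449/1.884 = 2.36146…
r ≈ ln(R0)/T = ln(1.884)/2.36146… = 0.26822… → 0.268

0.268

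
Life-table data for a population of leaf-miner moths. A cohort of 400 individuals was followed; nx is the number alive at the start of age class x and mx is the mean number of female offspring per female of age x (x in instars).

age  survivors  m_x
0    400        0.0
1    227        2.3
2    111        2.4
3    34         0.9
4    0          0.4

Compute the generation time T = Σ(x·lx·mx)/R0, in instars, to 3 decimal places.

1.400

lx = nx/n0 = nx/400: 1, 0.5675, 0.2775, 0.085, 0
lx·mx: 0, 1.30525, 0.666, 0.0765, 0 → R0 = 2.04775
x·lx·mx: 0, 1.30525, 1.332, 0.2295, 0 → Σ = 2.86675
T = 2.86675 / 2.04775 = 1.399951… → 1.400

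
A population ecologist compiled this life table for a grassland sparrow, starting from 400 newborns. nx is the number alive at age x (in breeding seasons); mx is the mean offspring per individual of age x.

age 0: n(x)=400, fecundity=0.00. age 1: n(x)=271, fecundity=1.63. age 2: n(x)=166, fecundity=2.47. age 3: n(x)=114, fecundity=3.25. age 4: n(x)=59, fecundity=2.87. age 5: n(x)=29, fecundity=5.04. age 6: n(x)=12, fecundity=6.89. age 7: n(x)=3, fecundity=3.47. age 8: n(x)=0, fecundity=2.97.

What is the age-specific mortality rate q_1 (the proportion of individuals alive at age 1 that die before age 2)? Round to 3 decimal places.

0.387

lx = nx/n0 = nx/400: 1, 0.6775, 0.415, 0.285, 0.1475, 0.0725, 0.03, 0.0075, 0
q_1 = (l_1 − l_2) / l_1 = (0.6775 − 0.415) / 0.6775
     = 0.2625 / 0.6775 = 0.387454… → 0.387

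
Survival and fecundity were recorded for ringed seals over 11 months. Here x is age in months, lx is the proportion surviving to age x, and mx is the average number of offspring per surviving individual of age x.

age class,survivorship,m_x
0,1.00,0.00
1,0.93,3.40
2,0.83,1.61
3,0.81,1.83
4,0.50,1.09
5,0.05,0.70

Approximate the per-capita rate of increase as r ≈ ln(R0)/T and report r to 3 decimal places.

0.977

R0 = Σ lx·mx = 0 + 3.162 + 1.3363 + 1.4823 + 0.545 + 0.035 = 6.5606
Σ x·lx·mx = 12.6365; T = 12.6365/6.5606 = 1.92612…
r ≈ ln(R0)/T = ln(6.5606)/1.92612… = 0.97662… → 0.977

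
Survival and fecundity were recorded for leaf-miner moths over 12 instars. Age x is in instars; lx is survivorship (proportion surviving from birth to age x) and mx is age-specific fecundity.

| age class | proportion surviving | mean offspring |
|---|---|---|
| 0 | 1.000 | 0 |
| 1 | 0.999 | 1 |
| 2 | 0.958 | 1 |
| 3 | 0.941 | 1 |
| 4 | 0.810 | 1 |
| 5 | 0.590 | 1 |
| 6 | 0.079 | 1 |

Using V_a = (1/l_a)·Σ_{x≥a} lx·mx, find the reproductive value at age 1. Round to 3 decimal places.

4.381

lx·mx for x ≥ 1: 0.999, 0.958, 0.941, 0.81, 0.59, 0.079 → sum = 4.377
V_1 = 4.377 / l_1 = 4.377 / 0.999 = 4.381381… → 4.381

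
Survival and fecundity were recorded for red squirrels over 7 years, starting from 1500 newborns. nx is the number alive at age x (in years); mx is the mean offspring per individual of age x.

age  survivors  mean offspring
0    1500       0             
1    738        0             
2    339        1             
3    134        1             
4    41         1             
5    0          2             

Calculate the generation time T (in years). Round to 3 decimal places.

2.420

lx = nx/n0 = nx/1500: 1, 0.492, 0.226, 0.08933…, 0.02733…, 0
lx·mx: 0, 0, 0.226, 0.089333…, 0.027333…, 0 → R0 = 0.342667…
x·lx·mx: 0, 0, 0.452, 0.268…, 0.109333…, 0 → Σ = 0.829333…
T = 0.829333… / 0.342667… = 2.420233… → 2.420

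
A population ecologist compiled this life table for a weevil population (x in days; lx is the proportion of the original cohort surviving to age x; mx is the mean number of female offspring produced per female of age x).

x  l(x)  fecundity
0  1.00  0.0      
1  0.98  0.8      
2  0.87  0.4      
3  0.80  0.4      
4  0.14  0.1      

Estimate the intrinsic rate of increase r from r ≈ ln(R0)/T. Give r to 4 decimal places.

R0 = Σ lx·mx = 0 + 0.784 + 0.348 + 0.32 + 0.014 = 1.466
Σ x·lx·mx = 2.496; T = 2.496/1.466 = 1.70259…
r ≈ ln(R0)/T = ln(1.466)/1.70259… = 0.22468… → 0.2247

0.2247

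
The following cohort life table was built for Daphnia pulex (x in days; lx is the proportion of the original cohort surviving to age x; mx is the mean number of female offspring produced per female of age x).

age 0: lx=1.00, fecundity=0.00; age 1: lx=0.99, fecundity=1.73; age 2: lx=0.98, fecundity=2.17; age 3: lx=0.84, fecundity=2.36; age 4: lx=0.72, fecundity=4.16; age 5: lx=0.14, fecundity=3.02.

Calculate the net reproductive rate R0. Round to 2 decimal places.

lx·mx by age: 0, 1.7127, 2.1266, 1.9824, 2.9952, 0.4228
R0 = Σ lx·mx = 9.2397 → 9.24

9.24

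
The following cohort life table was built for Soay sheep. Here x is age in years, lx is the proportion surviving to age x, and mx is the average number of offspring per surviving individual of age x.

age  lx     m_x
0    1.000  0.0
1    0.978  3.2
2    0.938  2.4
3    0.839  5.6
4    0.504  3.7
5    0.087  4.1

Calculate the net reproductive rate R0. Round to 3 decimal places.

lx·mx by age: 0, 3.1296, 2.2512, 4.6984, 1.8648, 0.3567
R0 = Σ lx·mx = 12.3007 → 12.301

12.301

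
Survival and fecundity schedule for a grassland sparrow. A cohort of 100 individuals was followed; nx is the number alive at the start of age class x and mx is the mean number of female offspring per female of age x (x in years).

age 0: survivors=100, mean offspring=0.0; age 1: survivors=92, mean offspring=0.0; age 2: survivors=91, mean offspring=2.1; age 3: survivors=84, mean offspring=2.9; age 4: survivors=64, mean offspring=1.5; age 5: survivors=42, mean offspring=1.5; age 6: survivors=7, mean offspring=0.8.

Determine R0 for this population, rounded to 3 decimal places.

lx = nx/n0 = nx/100: 1, 0.92, 0.91, 0.84, 0.64, 0.42, 0.07
lx·mx by age: 0, 0, 1.911, 2.436, 0.96, 0.63, 0.056
R0 = Σ lx·mx = 5.993 → 5.993

5.993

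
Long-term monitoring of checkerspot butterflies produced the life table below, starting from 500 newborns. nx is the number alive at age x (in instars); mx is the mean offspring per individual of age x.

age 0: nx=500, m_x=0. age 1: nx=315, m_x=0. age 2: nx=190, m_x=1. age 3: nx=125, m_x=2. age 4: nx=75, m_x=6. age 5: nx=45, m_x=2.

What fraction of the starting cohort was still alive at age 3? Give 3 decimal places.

0.250

l_3 = n_3/n_0 = 125/500 = 0.25 → 0.250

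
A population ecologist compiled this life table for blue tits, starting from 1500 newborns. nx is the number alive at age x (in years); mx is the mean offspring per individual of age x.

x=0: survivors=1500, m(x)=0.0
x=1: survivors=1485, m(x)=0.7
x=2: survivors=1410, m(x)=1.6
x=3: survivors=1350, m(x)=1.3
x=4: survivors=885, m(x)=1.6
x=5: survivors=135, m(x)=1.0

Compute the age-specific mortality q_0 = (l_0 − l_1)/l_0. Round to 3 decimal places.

0.010

lx = nx/n0 = nx/1500: 1, 0.99, 0.94, 0.9, 0.59, 0.09
q_0 = (l_0 − l_1) / l_0 = (1 − 0.99) / 1
     = 0.01 / 1 = 0.01 → 0.010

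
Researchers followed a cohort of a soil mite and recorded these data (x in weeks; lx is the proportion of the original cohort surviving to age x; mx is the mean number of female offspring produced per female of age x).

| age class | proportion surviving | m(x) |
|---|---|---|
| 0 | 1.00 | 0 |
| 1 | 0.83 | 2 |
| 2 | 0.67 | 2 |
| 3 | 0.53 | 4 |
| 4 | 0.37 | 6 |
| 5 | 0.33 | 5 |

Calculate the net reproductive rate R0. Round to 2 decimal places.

8.99

lx·mx by age: 0, 1.66, 1.34, 2.12, 2.22, 1.65
R0 = Σ lx·mx = 8.99 → 8.99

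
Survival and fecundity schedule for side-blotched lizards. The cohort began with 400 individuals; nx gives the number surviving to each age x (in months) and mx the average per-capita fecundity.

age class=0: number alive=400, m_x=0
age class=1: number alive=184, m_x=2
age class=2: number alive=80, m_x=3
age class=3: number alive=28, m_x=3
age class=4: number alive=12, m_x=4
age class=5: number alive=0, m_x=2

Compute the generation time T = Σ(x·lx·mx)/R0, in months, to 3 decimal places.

1.746

lx = nx/n0 = nx/400: 1, 0.46, 0.2, 0.07, 0.03, 0
lx·mx: 0, 0.92, 0.6, 0.21, 0.12, 0 → R0 = 1.85
x·lx·mx: 0, 0.92, 1.2, 0.63, 0.48, 0 → Σ = 3.23
T = 3.23 / 1.85 = 1.745946… → 1.746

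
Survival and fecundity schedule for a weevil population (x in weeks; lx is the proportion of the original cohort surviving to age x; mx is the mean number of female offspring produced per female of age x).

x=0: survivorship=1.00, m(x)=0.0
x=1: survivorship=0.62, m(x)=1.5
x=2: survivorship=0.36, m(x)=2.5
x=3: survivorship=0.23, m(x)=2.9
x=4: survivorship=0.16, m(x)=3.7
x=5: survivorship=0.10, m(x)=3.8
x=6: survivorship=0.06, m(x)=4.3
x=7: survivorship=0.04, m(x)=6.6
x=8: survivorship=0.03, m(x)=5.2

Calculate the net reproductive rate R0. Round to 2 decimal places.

lx·mx by age: 0, 0.93, 0.9, 0.667, 0.592, 0.38, 0.258, 0.264, 0.156
R0 = Σ lx·mx = 4.147 → 4.15

4.15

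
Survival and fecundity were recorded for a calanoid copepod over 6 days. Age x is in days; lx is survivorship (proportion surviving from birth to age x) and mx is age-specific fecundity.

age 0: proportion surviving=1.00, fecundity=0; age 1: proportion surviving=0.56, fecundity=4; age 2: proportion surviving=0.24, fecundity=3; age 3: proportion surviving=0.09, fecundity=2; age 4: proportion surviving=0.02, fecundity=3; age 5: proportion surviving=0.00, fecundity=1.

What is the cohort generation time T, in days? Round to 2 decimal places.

lx·mx: 0, 2.24, 0.72, 0.18, 0.06, 0 → R0 = 3.2
x·lx·mx: 0, 2.24, 1.44, 0.54, 0.24, 0 → Σ = 4.46
T = 4.46 / 3.2 = 1.39375 → 1.39

1.39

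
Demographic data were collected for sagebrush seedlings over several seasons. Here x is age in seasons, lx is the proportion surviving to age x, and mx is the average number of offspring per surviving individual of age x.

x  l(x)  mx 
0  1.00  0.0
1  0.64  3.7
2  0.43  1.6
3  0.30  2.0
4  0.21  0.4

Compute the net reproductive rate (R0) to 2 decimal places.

lx·mx by age: 0, 2.368, 0.688, 0.6, 0.084
R0 = Σ lx·mx = 3.74 → 3.74

3.74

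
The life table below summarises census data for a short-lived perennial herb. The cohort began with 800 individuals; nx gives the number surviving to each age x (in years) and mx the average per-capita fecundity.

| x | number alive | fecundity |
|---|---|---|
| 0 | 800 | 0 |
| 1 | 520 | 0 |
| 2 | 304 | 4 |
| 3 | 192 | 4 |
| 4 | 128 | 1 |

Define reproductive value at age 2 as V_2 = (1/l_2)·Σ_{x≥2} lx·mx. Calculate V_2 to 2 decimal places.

6.95

lx = nx/n0 = nx/800: 1, 0.65, 0.38, 0.24, 0.16
lx·mx for x ≥ 2: 1.52, 0.96, 0.16 → sum = 2.64
V_2 = 2.64 / l_2 = 2.64 / 0.38 = 6.947368… → 6.95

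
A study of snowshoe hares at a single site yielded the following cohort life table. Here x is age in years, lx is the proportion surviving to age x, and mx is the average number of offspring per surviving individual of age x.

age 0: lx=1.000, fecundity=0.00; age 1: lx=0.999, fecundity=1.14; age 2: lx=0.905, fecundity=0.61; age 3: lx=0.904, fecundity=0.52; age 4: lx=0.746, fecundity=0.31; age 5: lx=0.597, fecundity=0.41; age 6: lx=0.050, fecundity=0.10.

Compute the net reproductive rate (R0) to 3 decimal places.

2.642

lx·mx by age: 0, 1.13886, 0.55205, 0.47008, 0.23126, 0.24477, 0.005
R0 = Σ lx·mx = 2.64202 → 2.642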